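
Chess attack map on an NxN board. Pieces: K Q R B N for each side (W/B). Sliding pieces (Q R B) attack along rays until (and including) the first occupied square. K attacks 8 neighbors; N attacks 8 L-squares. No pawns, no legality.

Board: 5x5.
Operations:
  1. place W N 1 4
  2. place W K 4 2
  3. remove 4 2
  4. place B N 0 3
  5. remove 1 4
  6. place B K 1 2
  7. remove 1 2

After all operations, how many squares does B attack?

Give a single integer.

Op 1: place WN@(1,4)
Op 2: place WK@(4,2)
Op 3: remove (4,2)
Op 4: place BN@(0,3)
Op 5: remove (1,4)
Op 6: place BK@(1,2)
Op 7: remove (1,2)
Per-piece attacks for B:
  BN@(0,3): attacks (2,4) (1,1) (2,2)
Union (3 distinct): (1,1) (2,2) (2,4)

Answer: 3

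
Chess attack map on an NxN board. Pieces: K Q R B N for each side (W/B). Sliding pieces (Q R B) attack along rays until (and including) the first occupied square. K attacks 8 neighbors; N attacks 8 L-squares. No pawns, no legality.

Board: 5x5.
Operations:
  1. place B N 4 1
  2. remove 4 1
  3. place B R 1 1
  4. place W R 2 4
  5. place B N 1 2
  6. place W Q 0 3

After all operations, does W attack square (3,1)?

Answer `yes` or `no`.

Op 1: place BN@(4,1)
Op 2: remove (4,1)
Op 3: place BR@(1,1)
Op 4: place WR@(2,4)
Op 5: place BN@(1,2)
Op 6: place WQ@(0,3)
Per-piece attacks for W:
  WQ@(0,3): attacks (0,4) (0,2) (0,1) (0,0) (1,3) (2,3) (3,3) (4,3) (1,4) (1,2) [ray(1,-1) blocked at (1,2)]
  WR@(2,4): attacks (2,3) (2,2) (2,1) (2,0) (3,4) (4,4) (1,4) (0,4)
W attacks (3,1): no

Answer: no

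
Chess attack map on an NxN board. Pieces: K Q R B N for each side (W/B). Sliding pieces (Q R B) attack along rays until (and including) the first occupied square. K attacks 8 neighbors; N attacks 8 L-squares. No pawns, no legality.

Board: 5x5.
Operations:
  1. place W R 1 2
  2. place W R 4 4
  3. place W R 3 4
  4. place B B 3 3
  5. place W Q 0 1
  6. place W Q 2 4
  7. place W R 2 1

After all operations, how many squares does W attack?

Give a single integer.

Op 1: place WR@(1,2)
Op 2: place WR@(4,4)
Op 3: place WR@(3,4)
Op 4: place BB@(3,3)
Op 5: place WQ@(0,1)
Op 6: place WQ@(2,4)
Op 7: place WR@(2,1)
Per-piece attacks for W:
  WQ@(0,1): attacks (0,2) (0,3) (0,4) (0,0) (1,1) (2,1) (1,2) (1,0) [ray(1,0) blocked at (2,1); ray(1,1) blocked at (1,2)]
  WR@(1,2): attacks (1,3) (1,4) (1,1) (1,0) (2,2) (3,2) (4,2) (0,2)
  WR@(2,1): attacks (2,2) (2,3) (2,4) (2,0) (3,1) (4,1) (1,1) (0,1) [ray(0,1) blocked at (2,4); ray(-1,0) blocked at (0,1)]
  WQ@(2,4): attacks (2,3) (2,2) (2,1) (3,4) (1,4) (0,4) (3,3) (1,3) (0,2) [ray(0,-1) blocked at (2,1); ray(1,0) blocked at (3,4); ray(1,-1) blocked at (3,3)]
  WR@(3,4): attacks (3,3) (4,4) (2,4) [ray(0,-1) blocked at (3,3); ray(1,0) blocked at (4,4); ray(-1,0) blocked at (2,4)]
  WR@(4,4): attacks (4,3) (4,2) (4,1) (4,0) (3,4) [ray(-1,0) blocked at (3,4)]
Union (24 distinct): (0,0) (0,1) (0,2) (0,3) (0,4) (1,0) (1,1) (1,2) (1,3) (1,4) (2,0) (2,1) (2,2) (2,3) (2,4) (3,1) (3,2) (3,3) (3,4) (4,0) (4,1) (4,2) (4,3) (4,4)

Answer: 24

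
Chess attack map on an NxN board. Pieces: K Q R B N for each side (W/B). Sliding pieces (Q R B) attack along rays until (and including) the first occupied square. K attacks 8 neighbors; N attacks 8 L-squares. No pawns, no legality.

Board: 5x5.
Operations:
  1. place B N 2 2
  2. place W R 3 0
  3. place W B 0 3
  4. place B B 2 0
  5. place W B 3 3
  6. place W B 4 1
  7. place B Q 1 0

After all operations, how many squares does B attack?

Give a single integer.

Op 1: place BN@(2,2)
Op 2: place WR@(3,0)
Op 3: place WB@(0,3)
Op 4: place BB@(2,0)
Op 5: place WB@(3,3)
Op 6: place WB@(4,1)
Op 7: place BQ@(1,0)
Per-piece attacks for B:
  BQ@(1,0): attacks (1,1) (1,2) (1,3) (1,4) (2,0) (0,0) (2,1) (3,2) (4,3) (0,1) [ray(1,0) blocked at (2,0)]
  BB@(2,0): attacks (3,1) (4,2) (1,1) (0,2)
  BN@(2,2): attacks (3,4) (4,3) (1,4) (0,3) (3,0) (4,1) (1,0) (0,1)
Union (18 distinct): (0,0) (0,1) (0,2) (0,3) (1,0) (1,1) (1,2) (1,3) (1,4) (2,0) (2,1) (3,0) (3,1) (3,2) (3,4) (4,1) (4,2) (4,3)

Answer: 18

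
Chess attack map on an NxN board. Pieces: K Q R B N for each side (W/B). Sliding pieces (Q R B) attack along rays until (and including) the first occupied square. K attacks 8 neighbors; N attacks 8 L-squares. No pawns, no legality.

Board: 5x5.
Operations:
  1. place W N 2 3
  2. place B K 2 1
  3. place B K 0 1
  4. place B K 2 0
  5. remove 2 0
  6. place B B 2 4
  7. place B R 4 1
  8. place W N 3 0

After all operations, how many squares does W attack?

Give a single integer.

Op 1: place WN@(2,3)
Op 2: place BK@(2,1)
Op 3: place BK@(0,1)
Op 4: place BK@(2,0)
Op 5: remove (2,0)
Op 6: place BB@(2,4)
Op 7: place BR@(4,1)
Op 8: place WN@(3,0)
Per-piece attacks for W:
  WN@(2,3): attacks (4,4) (0,4) (3,1) (4,2) (1,1) (0,2)
  WN@(3,0): attacks (4,2) (2,2) (1,1)
Union (7 distinct): (0,2) (0,4) (1,1) (2,2) (3,1) (4,2) (4,4)

Answer: 7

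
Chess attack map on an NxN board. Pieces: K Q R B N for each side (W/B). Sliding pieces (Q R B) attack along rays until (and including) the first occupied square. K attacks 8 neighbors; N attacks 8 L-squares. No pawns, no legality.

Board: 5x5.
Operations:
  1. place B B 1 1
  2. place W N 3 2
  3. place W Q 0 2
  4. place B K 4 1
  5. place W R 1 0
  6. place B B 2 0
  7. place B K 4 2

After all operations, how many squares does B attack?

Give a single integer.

Op 1: place BB@(1,1)
Op 2: place WN@(3,2)
Op 3: place WQ@(0,2)
Op 4: place BK@(4,1)
Op 5: place WR@(1,0)
Op 6: place BB@(2,0)
Op 7: place BK@(4,2)
Per-piece attacks for B:
  BB@(1,1): attacks (2,2) (3,3) (4,4) (2,0) (0,2) (0,0) [ray(1,-1) blocked at (2,0); ray(-1,1) blocked at (0,2)]
  BB@(2,0): attacks (3,1) (4,2) (1,1) [ray(1,1) blocked at (4,2); ray(-1,1) blocked at (1,1)]
  BK@(4,1): attacks (4,2) (4,0) (3,1) (3,2) (3,0)
  BK@(4,2): attacks (4,3) (4,1) (3,2) (3,3) (3,1)
Union (14 distinct): (0,0) (0,2) (1,1) (2,0) (2,2) (3,0) (3,1) (3,2) (3,3) (4,0) (4,1) (4,2) (4,3) (4,4)

Answer: 14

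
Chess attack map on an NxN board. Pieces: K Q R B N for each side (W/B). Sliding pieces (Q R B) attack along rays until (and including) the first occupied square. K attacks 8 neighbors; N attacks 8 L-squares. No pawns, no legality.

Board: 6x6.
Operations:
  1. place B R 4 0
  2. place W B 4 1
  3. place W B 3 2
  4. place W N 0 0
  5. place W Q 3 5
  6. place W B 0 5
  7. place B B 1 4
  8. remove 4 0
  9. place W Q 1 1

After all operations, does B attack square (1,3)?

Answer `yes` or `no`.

Op 1: place BR@(4,0)
Op 2: place WB@(4,1)
Op 3: place WB@(3,2)
Op 4: place WN@(0,0)
Op 5: place WQ@(3,5)
Op 6: place WB@(0,5)
Op 7: place BB@(1,4)
Op 8: remove (4,0)
Op 9: place WQ@(1,1)
Per-piece attacks for B:
  BB@(1,4): attacks (2,5) (2,3) (3,2) (0,5) (0,3) [ray(1,-1) blocked at (3,2); ray(-1,1) blocked at (0,5)]
B attacks (1,3): no

Answer: no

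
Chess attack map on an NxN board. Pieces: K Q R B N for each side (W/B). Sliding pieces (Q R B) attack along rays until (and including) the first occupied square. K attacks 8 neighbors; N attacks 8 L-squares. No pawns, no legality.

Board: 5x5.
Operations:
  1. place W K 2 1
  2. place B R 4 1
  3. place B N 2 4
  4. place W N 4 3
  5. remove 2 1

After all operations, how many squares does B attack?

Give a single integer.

Op 1: place WK@(2,1)
Op 2: place BR@(4,1)
Op 3: place BN@(2,4)
Op 4: place WN@(4,3)
Op 5: remove (2,1)
Per-piece attacks for B:
  BN@(2,4): attacks (3,2) (4,3) (1,2) (0,3)
  BR@(4,1): attacks (4,2) (4,3) (4,0) (3,1) (2,1) (1,1) (0,1) [ray(0,1) blocked at (4,3)]
Union (10 distinct): (0,1) (0,3) (1,1) (1,2) (2,1) (3,1) (3,2) (4,0) (4,2) (4,3)

Answer: 10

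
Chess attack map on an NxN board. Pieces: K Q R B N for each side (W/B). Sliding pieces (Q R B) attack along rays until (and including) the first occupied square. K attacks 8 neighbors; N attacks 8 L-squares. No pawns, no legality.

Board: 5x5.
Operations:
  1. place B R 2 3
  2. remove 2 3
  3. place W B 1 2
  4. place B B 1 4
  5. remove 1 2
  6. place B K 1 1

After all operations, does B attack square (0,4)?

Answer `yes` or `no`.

Answer: no

Derivation:
Op 1: place BR@(2,3)
Op 2: remove (2,3)
Op 3: place WB@(1,2)
Op 4: place BB@(1,4)
Op 5: remove (1,2)
Op 6: place BK@(1,1)
Per-piece attacks for B:
  BK@(1,1): attacks (1,2) (1,0) (2,1) (0,1) (2,2) (2,0) (0,2) (0,0)
  BB@(1,4): attacks (2,3) (3,2) (4,1) (0,3)
B attacks (0,4): no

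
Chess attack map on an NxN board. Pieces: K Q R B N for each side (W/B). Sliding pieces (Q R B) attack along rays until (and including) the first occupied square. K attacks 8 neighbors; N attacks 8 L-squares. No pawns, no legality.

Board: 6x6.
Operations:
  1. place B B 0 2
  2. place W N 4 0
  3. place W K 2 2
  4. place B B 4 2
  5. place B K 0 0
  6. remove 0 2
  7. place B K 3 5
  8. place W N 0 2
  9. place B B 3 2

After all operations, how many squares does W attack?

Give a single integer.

Op 1: place BB@(0,2)
Op 2: place WN@(4,0)
Op 3: place WK@(2,2)
Op 4: place BB@(4,2)
Op 5: place BK@(0,0)
Op 6: remove (0,2)
Op 7: place BK@(3,5)
Op 8: place WN@(0,2)
Op 9: place BB@(3,2)
Per-piece attacks for W:
  WN@(0,2): attacks (1,4) (2,3) (1,0) (2,1)
  WK@(2,2): attacks (2,3) (2,1) (3,2) (1,2) (3,3) (3,1) (1,3) (1,1)
  WN@(4,0): attacks (5,2) (3,2) (2,1)
Union (11 distinct): (1,0) (1,1) (1,2) (1,3) (1,4) (2,1) (2,3) (3,1) (3,2) (3,3) (5,2)

Answer: 11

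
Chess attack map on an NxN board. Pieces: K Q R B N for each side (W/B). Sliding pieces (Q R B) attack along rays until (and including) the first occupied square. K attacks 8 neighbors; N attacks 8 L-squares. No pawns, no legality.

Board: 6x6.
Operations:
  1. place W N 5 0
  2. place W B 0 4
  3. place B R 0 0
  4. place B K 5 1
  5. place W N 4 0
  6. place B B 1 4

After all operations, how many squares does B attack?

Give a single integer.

Op 1: place WN@(5,0)
Op 2: place WB@(0,4)
Op 3: place BR@(0,0)
Op 4: place BK@(5,1)
Op 5: place WN@(4,0)
Op 6: place BB@(1,4)
Per-piece attacks for B:
  BR@(0,0): attacks (0,1) (0,2) (0,3) (0,4) (1,0) (2,0) (3,0) (4,0) [ray(0,1) blocked at (0,4); ray(1,0) blocked at (4,0)]
  BB@(1,4): attacks (2,5) (2,3) (3,2) (4,1) (5,0) (0,5) (0,3) [ray(1,-1) blocked at (5,0)]
  BK@(5,1): attacks (5,2) (5,0) (4,1) (4,2) (4,0)
Union (16 distinct): (0,1) (0,2) (0,3) (0,4) (0,5) (1,0) (2,0) (2,3) (2,5) (3,0) (3,2) (4,0) (4,1) (4,2) (5,0) (5,2)

Answer: 16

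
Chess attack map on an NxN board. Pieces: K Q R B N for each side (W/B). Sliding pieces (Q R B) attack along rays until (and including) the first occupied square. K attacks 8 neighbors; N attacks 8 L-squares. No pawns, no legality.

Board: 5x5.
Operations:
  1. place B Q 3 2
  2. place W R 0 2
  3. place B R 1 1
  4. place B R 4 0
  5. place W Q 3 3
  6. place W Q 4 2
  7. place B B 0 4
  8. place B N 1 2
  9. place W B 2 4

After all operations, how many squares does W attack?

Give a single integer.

Op 1: place BQ@(3,2)
Op 2: place WR@(0,2)
Op 3: place BR@(1,1)
Op 4: place BR@(4,0)
Op 5: place WQ@(3,3)
Op 6: place WQ@(4,2)
Op 7: place BB@(0,4)
Op 8: place BN@(1,2)
Op 9: place WB@(2,4)
Per-piece attacks for W:
  WR@(0,2): attacks (0,3) (0,4) (0,1) (0,0) (1,2) [ray(0,1) blocked at (0,4); ray(1,0) blocked at (1,2)]
  WB@(2,4): attacks (3,3) (1,3) (0,2) [ray(1,-1) blocked at (3,3); ray(-1,-1) blocked at (0,2)]
  WQ@(3,3): attacks (3,4) (3,2) (4,3) (2,3) (1,3) (0,3) (4,4) (4,2) (2,4) (2,2) (1,1) [ray(0,-1) blocked at (3,2); ray(1,-1) blocked at (4,2); ray(-1,1) blocked at (2,4); ray(-1,-1) blocked at (1,1)]
  WQ@(4,2): attacks (4,3) (4,4) (4,1) (4,0) (3,2) (3,3) (3,1) (2,0) [ray(0,-1) blocked at (4,0); ray(-1,0) blocked at (3,2); ray(-1,1) blocked at (3,3)]
Union (21 distinct): (0,0) (0,1) (0,2) (0,3) (0,4) (1,1) (1,2) (1,3) (2,0) (2,2) (2,3) (2,4) (3,1) (3,2) (3,3) (3,4) (4,0) (4,1) (4,2) (4,3) (4,4)

Answer: 21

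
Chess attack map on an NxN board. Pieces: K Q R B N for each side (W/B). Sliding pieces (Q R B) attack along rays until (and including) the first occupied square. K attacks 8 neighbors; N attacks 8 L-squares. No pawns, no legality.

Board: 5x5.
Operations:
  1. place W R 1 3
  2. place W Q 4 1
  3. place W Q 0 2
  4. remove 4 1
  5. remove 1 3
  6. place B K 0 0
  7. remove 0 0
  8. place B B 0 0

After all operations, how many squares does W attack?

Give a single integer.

Op 1: place WR@(1,3)
Op 2: place WQ@(4,1)
Op 3: place WQ@(0,2)
Op 4: remove (4,1)
Op 5: remove (1,3)
Op 6: place BK@(0,0)
Op 7: remove (0,0)
Op 8: place BB@(0,0)
Per-piece attacks for W:
  WQ@(0,2): attacks (0,3) (0,4) (0,1) (0,0) (1,2) (2,2) (3,2) (4,2) (1,3) (2,4) (1,1) (2,0) [ray(0,-1) blocked at (0,0)]
Union (12 distinct): (0,0) (0,1) (0,3) (0,4) (1,1) (1,2) (1,3) (2,0) (2,2) (2,4) (3,2) (4,2)

Answer: 12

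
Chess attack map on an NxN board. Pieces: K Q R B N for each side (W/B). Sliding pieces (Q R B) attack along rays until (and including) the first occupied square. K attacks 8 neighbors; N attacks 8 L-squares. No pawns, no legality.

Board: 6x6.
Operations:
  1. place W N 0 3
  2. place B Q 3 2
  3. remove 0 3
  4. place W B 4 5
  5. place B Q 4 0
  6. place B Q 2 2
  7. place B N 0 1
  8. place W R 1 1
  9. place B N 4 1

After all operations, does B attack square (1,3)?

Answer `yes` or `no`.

Op 1: place WN@(0,3)
Op 2: place BQ@(3,2)
Op 3: remove (0,3)
Op 4: place WB@(4,5)
Op 5: place BQ@(4,0)
Op 6: place BQ@(2,2)
Op 7: place BN@(0,1)
Op 8: place WR@(1,1)
Op 9: place BN@(4,1)
Per-piece attacks for B:
  BN@(0,1): attacks (1,3) (2,2) (2,0)
  BQ@(2,2): attacks (2,3) (2,4) (2,5) (2,1) (2,0) (3,2) (1,2) (0,2) (3,3) (4,4) (5,5) (3,1) (4,0) (1,3) (0,4) (1,1) [ray(1,0) blocked at (3,2); ray(1,-1) blocked at (4,0); ray(-1,-1) blocked at (1,1)]
  BQ@(3,2): attacks (3,3) (3,4) (3,5) (3,1) (3,0) (4,2) (5,2) (2,2) (4,3) (5,4) (4,1) (2,3) (1,4) (0,5) (2,1) (1,0) [ray(-1,0) blocked at (2,2); ray(1,-1) blocked at (4,1)]
  BQ@(4,0): attacks (4,1) (5,0) (3,0) (2,0) (1,0) (0,0) (5,1) (3,1) (2,2) [ray(0,1) blocked at (4,1); ray(-1,1) blocked at (2,2)]
  BN@(4,1): attacks (5,3) (3,3) (2,2) (2,0)
B attacks (1,3): yes

Answer: yes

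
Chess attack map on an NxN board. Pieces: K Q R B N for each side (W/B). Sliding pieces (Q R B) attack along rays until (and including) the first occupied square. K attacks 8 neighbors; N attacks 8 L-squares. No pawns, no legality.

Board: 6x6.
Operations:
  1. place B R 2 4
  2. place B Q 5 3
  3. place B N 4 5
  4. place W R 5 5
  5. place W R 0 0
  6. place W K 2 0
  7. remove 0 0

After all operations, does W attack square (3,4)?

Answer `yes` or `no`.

Answer: no

Derivation:
Op 1: place BR@(2,4)
Op 2: place BQ@(5,3)
Op 3: place BN@(4,5)
Op 4: place WR@(5,5)
Op 5: place WR@(0,0)
Op 6: place WK@(2,0)
Op 7: remove (0,0)
Per-piece attacks for W:
  WK@(2,0): attacks (2,1) (3,0) (1,0) (3,1) (1,1)
  WR@(5,5): attacks (5,4) (5,3) (4,5) [ray(0,-1) blocked at (5,3); ray(-1,0) blocked at (4,5)]
W attacks (3,4): no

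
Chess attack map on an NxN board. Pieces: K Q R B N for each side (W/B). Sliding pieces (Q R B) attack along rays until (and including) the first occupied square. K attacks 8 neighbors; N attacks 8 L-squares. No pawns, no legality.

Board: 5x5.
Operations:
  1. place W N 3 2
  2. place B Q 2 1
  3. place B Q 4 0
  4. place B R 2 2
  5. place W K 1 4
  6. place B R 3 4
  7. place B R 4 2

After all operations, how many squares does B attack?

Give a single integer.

Op 1: place WN@(3,2)
Op 2: place BQ@(2,1)
Op 3: place BQ@(4,0)
Op 4: place BR@(2,2)
Op 5: place WK@(1,4)
Op 6: place BR@(3,4)
Op 7: place BR@(4,2)
Per-piece attacks for B:
  BQ@(2,1): attacks (2,2) (2,0) (3,1) (4,1) (1,1) (0,1) (3,2) (3,0) (1,2) (0,3) (1,0) [ray(0,1) blocked at (2,2); ray(1,1) blocked at (3,2)]
  BR@(2,2): attacks (2,3) (2,4) (2,1) (3,2) (1,2) (0,2) [ray(0,-1) blocked at (2,1); ray(1,0) blocked at (3,2)]
  BR@(3,4): attacks (3,3) (3,2) (4,4) (2,4) (1,4) [ray(0,-1) blocked at (3,2); ray(-1,0) blocked at (1,4)]
  BQ@(4,0): attacks (4,1) (4,2) (3,0) (2,0) (1,0) (0,0) (3,1) (2,2) [ray(0,1) blocked at (4,2); ray(-1,1) blocked at (2,2)]
  BR@(4,2): attacks (4,3) (4,4) (4,1) (4,0) (3,2) [ray(0,-1) blocked at (4,0); ray(-1,0) blocked at (3,2)]
Union (22 distinct): (0,0) (0,1) (0,2) (0,3) (1,0) (1,1) (1,2) (1,4) (2,0) (2,1) (2,2) (2,3) (2,4) (3,0) (3,1) (3,2) (3,3) (4,0) (4,1) (4,2) (4,3) (4,4)

Answer: 22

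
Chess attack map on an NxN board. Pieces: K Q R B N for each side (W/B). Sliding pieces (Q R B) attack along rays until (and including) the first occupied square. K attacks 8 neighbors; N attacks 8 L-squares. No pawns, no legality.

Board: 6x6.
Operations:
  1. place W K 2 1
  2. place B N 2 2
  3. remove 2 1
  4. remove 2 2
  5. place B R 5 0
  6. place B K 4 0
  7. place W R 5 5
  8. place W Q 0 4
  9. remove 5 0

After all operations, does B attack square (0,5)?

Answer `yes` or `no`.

Op 1: place WK@(2,1)
Op 2: place BN@(2,2)
Op 3: remove (2,1)
Op 4: remove (2,2)
Op 5: place BR@(5,0)
Op 6: place BK@(4,0)
Op 7: place WR@(5,5)
Op 8: place WQ@(0,4)
Op 9: remove (5,0)
Per-piece attacks for B:
  BK@(4,0): attacks (4,1) (5,0) (3,0) (5,1) (3,1)
B attacks (0,5): no

Answer: no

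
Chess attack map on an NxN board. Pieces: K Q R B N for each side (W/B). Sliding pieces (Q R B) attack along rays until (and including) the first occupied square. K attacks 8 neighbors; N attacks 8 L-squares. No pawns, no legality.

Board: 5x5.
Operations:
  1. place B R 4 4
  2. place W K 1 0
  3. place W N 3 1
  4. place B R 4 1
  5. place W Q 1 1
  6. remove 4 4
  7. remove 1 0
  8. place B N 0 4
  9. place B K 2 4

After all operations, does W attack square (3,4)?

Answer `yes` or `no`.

Op 1: place BR@(4,4)
Op 2: place WK@(1,0)
Op 3: place WN@(3,1)
Op 4: place BR@(4,1)
Op 5: place WQ@(1,1)
Op 6: remove (4,4)
Op 7: remove (1,0)
Op 8: place BN@(0,4)
Op 9: place BK@(2,4)
Per-piece attacks for W:
  WQ@(1,1): attacks (1,2) (1,3) (1,4) (1,0) (2,1) (3,1) (0,1) (2,2) (3,3) (4,4) (2,0) (0,2) (0,0) [ray(1,0) blocked at (3,1)]
  WN@(3,1): attacks (4,3) (2,3) (1,2) (1,0)
W attacks (3,4): no

Answer: no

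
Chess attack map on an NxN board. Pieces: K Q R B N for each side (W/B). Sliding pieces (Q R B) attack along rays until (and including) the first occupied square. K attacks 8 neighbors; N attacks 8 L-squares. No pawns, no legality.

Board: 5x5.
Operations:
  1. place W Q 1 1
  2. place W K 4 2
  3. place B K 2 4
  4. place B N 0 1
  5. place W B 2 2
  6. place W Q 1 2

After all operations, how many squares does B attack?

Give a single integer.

Answer: 7

Derivation:
Op 1: place WQ@(1,1)
Op 2: place WK@(4,2)
Op 3: place BK@(2,4)
Op 4: place BN@(0,1)
Op 5: place WB@(2,2)
Op 6: place WQ@(1,2)
Per-piece attacks for B:
  BN@(0,1): attacks (1,3) (2,2) (2,0)
  BK@(2,4): attacks (2,3) (3,4) (1,4) (3,3) (1,3)
Union (7 distinct): (1,3) (1,4) (2,0) (2,2) (2,3) (3,3) (3,4)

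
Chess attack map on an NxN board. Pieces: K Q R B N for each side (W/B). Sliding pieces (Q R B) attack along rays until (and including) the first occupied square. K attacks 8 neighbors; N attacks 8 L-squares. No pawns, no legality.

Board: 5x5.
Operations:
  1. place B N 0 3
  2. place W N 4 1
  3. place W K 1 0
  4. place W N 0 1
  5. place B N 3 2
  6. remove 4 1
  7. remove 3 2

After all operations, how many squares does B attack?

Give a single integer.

Op 1: place BN@(0,3)
Op 2: place WN@(4,1)
Op 3: place WK@(1,0)
Op 4: place WN@(0,1)
Op 5: place BN@(3,2)
Op 6: remove (4,1)
Op 7: remove (3,2)
Per-piece attacks for B:
  BN@(0,3): attacks (2,4) (1,1) (2,2)
Union (3 distinct): (1,1) (2,2) (2,4)

Answer: 3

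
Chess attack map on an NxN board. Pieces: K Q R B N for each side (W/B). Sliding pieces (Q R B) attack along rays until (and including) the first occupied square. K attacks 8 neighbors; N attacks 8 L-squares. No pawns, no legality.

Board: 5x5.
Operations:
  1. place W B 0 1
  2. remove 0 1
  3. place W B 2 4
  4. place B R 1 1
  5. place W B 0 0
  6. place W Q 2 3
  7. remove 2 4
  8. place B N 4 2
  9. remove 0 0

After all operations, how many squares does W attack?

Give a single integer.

Op 1: place WB@(0,1)
Op 2: remove (0,1)
Op 3: place WB@(2,4)
Op 4: place BR@(1,1)
Op 5: place WB@(0,0)
Op 6: place WQ@(2,3)
Op 7: remove (2,4)
Op 8: place BN@(4,2)
Op 9: remove (0,0)
Per-piece attacks for W:
  WQ@(2,3): attacks (2,4) (2,2) (2,1) (2,0) (3,3) (4,3) (1,3) (0,3) (3,4) (3,2) (4,1) (1,4) (1,2) (0,1)
Union (14 distinct): (0,1) (0,3) (1,2) (1,3) (1,4) (2,0) (2,1) (2,2) (2,4) (3,2) (3,3) (3,4) (4,1) (4,3)

Answer: 14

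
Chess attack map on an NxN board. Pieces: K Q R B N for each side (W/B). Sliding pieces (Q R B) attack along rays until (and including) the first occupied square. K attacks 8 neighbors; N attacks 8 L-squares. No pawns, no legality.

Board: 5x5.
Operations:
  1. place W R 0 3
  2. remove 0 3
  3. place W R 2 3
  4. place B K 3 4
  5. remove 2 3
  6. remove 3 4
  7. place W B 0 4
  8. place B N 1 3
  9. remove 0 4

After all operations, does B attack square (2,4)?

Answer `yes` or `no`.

Op 1: place WR@(0,3)
Op 2: remove (0,3)
Op 3: place WR@(2,3)
Op 4: place BK@(3,4)
Op 5: remove (2,3)
Op 6: remove (3,4)
Op 7: place WB@(0,4)
Op 8: place BN@(1,3)
Op 9: remove (0,4)
Per-piece attacks for B:
  BN@(1,3): attacks (3,4) (2,1) (3,2) (0,1)
B attacks (2,4): no

Answer: no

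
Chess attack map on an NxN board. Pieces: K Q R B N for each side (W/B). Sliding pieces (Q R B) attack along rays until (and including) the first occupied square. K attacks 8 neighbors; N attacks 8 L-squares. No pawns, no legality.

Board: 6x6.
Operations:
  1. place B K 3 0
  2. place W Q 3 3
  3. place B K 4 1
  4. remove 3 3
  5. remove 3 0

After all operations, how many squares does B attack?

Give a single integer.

Answer: 8

Derivation:
Op 1: place BK@(3,0)
Op 2: place WQ@(3,3)
Op 3: place BK@(4,1)
Op 4: remove (3,3)
Op 5: remove (3,0)
Per-piece attacks for B:
  BK@(4,1): attacks (4,2) (4,0) (5,1) (3,1) (5,2) (5,0) (3,2) (3,0)
Union (8 distinct): (3,0) (3,1) (3,2) (4,0) (4,2) (5,0) (5,1) (5,2)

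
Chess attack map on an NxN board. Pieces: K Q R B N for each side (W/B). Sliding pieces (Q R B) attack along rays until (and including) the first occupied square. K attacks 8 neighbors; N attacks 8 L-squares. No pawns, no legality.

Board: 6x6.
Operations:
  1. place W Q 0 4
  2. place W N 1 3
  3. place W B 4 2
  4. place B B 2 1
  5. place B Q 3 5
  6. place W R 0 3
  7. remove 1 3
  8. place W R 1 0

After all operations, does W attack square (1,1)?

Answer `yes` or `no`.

Answer: yes

Derivation:
Op 1: place WQ@(0,4)
Op 2: place WN@(1,3)
Op 3: place WB@(4,2)
Op 4: place BB@(2,1)
Op 5: place BQ@(3,5)
Op 6: place WR@(0,3)
Op 7: remove (1,3)
Op 8: place WR@(1,0)
Per-piece attacks for W:
  WR@(0,3): attacks (0,4) (0,2) (0,1) (0,0) (1,3) (2,3) (3,3) (4,3) (5,3) [ray(0,1) blocked at (0,4)]
  WQ@(0,4): attacks (0,5) (0,3) (1,4) (2,4) (3,4) (4,4) (5,4) (1,5) (1,3) (2,2) (3,1) (4,0) [ray(0,-1) blocked at (0,3)]
  WR@(1,0): attacks (1,1) (1,2) (1,3) (1,4) (1,5) (2,0) (3,0) (4,0) (5,0) (0,0)
  WB@(4,2): attacks (5,3) (5,1) (3,3) (2,4) (1,5) (3,1) (2,0)
W attacks (1,1): yes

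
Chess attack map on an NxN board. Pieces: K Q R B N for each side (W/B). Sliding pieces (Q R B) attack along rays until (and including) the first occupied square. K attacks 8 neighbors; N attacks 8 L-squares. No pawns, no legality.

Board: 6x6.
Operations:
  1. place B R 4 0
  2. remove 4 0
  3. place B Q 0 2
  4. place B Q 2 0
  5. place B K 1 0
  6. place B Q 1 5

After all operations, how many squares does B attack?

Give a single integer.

Op 1: place BR@(4,0)
Op 2: remove (4,0)
Op 3: place BQ@(0,2)
Op 4: place BQ@(2,0)
Op 5: place BK@(1,0)
Op 6: place BQ@(1,5)
Per-piece attacks for B:
  BQ@(0,2): attacks (0,3) (0,4) (0,5) (0,1) (0,0) (1,2) (2,2) (3,2) (4,2) (5,2) (1,3) (2,4) (3,5) (1,1) (2,0) [ray(1,-1) blocked at (2,0)]
  BK@(1,0): attacks (1,1) (2,0) (0,0) (2,1) (0,1)
  BQ@(1,5): attacks (1,4) (1,3) (1,2) (1,1) (1,0) (2,5) (3,5) (4,5) (5,5) (0,5) (2,4) (3,3) (4,2) (5,1) (0,4) [ray(0,-1) blocked at (1,0)]
  BQ@(2,0): attacks (2,1) (2,2) (2,3) (2,4) (2,5) (3,0) (4,0) (5,0) (1,0) (3,1) (4,2) (5,3) (1,1) (0,2) [ray(-1,0) blocked at (1,0); ray(-1,1) blocked at (0,2)]
Union (30 distinct): (0,0) (0,1) (0,2) (0,3) (0,4) (0,5) (1,0) (1,1) (1,2) (1,3) (1,4) (2,0) (2,1) (2,2) (2,3) (2,4) (2,5) (3,0) (3,1) (3,2) (3,3) (3,5) (4,0) (4,2) (4,5) (5,0) (5,1) (5,2) (5,3) (5,5)

Answer: 30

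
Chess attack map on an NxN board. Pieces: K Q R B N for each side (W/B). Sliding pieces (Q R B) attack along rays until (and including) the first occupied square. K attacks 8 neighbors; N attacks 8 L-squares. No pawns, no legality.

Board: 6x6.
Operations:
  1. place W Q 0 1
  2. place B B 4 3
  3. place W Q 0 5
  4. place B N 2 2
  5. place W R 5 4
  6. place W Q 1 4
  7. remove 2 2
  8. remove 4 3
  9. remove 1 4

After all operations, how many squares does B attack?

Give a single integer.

Answer: 0

Derivation:
Op 1: place WQ@(0,1)
Op 2: place BB@(4,3)
Op 3: place WQ@(0,5)
Op 4: place BN@(2,2)
Op 5: place WR@(5,4)
Op 6: place WQ@(1,4)
Op 7: remove (2,2)
Op 8: remove (4,3)
Op 9: remove (1,4)
Per-piece attacks for B:
Union (0 distinct): (none)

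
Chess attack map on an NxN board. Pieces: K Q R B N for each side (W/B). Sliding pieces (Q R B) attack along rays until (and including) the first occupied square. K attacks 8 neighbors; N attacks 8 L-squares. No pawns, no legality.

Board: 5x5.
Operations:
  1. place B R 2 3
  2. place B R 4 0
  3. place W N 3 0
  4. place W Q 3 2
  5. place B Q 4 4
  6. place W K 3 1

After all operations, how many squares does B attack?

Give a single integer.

Op 1: place BR@(2,3)
Op 2: place BR@(4,0)
Op 3: place WN@(3,0)
Op 4: place WQ@(3,2)
Op 5: place BQ@(4,4)
Op 6: place WK@(3,1)
Per-piece attacks for B:
  BR@(2,3): attacks (2,4) (2,2) (2,1) (2,0) (3,3) (4,3) (1,3) (0,3)
  BR@(4,0): attacks (4,1) (4,2) (4,3) (4,4) (3,0) [ray(0,1) blocked at (4,4); ray(-1,0) blocked at (3,0)]
  BQ@(4,4): attacks (4,3) (4,2) (4,1) (4,0) (3,4) (2,4) (1,4) (0,4) (3,3) (2,2) (1,1) (0,0) [ray(0,-1) blocked at (4,0)]
Union (18 distinct): (0,0) (0,3) (0,4) (1,1) (1,3) (1,4) (2,0) (2,1) (2,2) (2,4) (3,0) (3,3) (3,4) (4,0) (4,1) (4,2) (4,3) (4,4)

Answer: 18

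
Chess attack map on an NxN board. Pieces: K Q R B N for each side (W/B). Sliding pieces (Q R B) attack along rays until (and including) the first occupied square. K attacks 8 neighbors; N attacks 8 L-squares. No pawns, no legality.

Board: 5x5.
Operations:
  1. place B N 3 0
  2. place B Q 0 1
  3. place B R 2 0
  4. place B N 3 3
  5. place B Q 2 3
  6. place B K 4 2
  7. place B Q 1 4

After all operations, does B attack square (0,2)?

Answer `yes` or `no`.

Op 1: place BN@(3,0)
Op 2: place BQ@(0,1)
Op 3: place BR@(2,0)
Op 4: place BN@(3,3)
Op 5: place BQ@(2,3)
Op 6: place BK@(4,2)
Op 7: place BQ@(1,4)
Per-piece attacks for B:
  BQ@(0,1): attacks (0,2) (0,3) (0,4) (0,0) (1,1) (2,1) (3,1) (4,1) (1,2) (2,3) (1,0) [ray(1,1) blocked at (2,3)]
  BQ@(1,4): attacks (1,3) (1,2) (1,1) (1,0) (2,4) (3,4) (4,4) (0,4) (2,3) (0,3) [ray(1,-1) blocked at (2,3)]
  BR@(2,0): attacks (2,1) (2,2) (2,3) (3,0) (1,0) (0,0) [ray(0,1) blocked at (2,3); ray(1,0) blocked at (3,0)]
  BQ@(2,3): attacks (2,4) (2,2) (2,1) (2,0) (3,3) (1,3) (0,3) (3,4) (3,2) (4,1) (1,4) (1,2) (0,1) [ray(0,-1) blocked at (2,0); ray(1,0) blocked at (3,3); ray(-1,1) blocked at (1,4); ray(-1,-1) blocked at (0,1)]
  BN@(3,0): attacks (4,2) (2,2) (1,1)
  BN@(3,3): attacks (1,4) (4,1) (2,1) (1,2)
  BK@(4,2): attacks (4,3) (4,1) (3,2) (3,3) (3,1)
B attacks (0,2): yes

Answer: yes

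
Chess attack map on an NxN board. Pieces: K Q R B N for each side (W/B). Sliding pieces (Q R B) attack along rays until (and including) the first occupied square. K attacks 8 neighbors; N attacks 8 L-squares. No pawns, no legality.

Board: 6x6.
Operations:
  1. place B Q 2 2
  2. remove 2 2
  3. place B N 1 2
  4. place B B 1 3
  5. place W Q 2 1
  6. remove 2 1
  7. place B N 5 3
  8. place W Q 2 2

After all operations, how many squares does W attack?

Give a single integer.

Answer: 17

Derivation:
Op 1: place BQ@(2,2)
Op 2: remove (2,2)
Op 3: place BN@(1,2)
Op 4: place BB@(1,3)
Op 5: place WQ@(2,1)
Op 6: remove (2,1)
Op 7: place BN@(5,3)
Op 8: place WQ@(2,2)
Per-piece attacks for W:
  WQ@(2,2): attacks (2,3) (2,4) (2,5) (2,1) (2,0) (3,2) (4,2) (5,2) (1,2) (3,3) (4,4) (5,5) (3,1) (4,0) (1,3) (1,1) (0,0) [ray(-1,0) blocked at (1,2); ray(-1,1) blocked at (1,3)]
Union (17 distinct): (0,0) (1,1) (1,2) (1,3) (2,0) (2,1) (2,3) (2,4) (2,5) (3,1) (3,2) (3,3) (4,0) (4,2) (4,4) (5,2) (5,5)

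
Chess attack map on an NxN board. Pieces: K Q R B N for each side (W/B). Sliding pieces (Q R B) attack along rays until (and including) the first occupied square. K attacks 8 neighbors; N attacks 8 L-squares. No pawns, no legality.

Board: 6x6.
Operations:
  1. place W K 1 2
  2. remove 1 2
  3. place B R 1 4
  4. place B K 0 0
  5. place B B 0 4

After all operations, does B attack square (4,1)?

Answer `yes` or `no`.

Answer: no

Derivation:
Op 1: place WK@(1,2)
Op 2: remove (1,2)
Op 3: place BR@(1,4)
Op 4: place BK@(0,0)
Op 5: place BB@(0,4)
Per-piece attacks for B:
  BK@(0,0): attacks (0,1) (1,0) (1,1)
  BB@(0,4): attacks (1,5) (1,3) (2,2) (3,1) (4,0)
  BR@(1,4): attacks (1,5) (1,3) (1,2) (1,1) (1,0) (2,4) (3,4) (4,4) (5,4) (0,4) [ray(-1,0) blocked at (0,4)]
B attacks (4,1): no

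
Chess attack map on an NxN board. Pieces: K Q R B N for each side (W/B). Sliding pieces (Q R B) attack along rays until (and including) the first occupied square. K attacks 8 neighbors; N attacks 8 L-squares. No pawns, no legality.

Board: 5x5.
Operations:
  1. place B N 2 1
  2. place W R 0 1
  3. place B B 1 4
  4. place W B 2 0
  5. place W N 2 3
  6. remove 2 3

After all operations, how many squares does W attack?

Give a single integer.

Answer: 8

Derivation:
Op 1: place BN@(2,1)
Op 2: place WR@(0,1)
Op 3: place BB@(1,4)
Op 4: place WB@(2,0)
Op 5: place WN@(2,3)
Op 6: remove (2,3)
Per-piece attacks for W:
  WR@(0,1): attacks (0,2) (0,3) (0,4) (0,0) (1,1) (2,1) [ray(1,0) blocked at (2,1)]
  WB@(2,0): attacks (3,1) (4,2) (1,1) (0,2)
Union (8 distinct): (0,0) (0,2) (0,3) (0,4) (1,1) (2,1) (3,1) (4,2)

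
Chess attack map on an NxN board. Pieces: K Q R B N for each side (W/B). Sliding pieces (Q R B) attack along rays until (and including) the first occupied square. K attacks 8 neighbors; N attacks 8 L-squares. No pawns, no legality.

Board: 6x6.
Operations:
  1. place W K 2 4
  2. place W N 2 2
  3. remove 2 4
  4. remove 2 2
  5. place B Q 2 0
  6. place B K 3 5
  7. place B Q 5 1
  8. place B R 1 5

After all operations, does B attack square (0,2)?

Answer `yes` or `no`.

Op 1: place WK@(2,4)
Op 2: place WN@(2,2)
Op 3: remove (2,4)
Op 4: remove (2,2)
Op 5: place BQ@(2,0)
Op 6: place BK@(3,5)
Op 7: place BQ@(5,1)
Op 8: place BR@(1,5)
Per-piece attacks for B:
  BR@(1,5): attacks (1,4) (1,3) (1,2) (1,1) (1,0) (2,5) (3,5) (0,5) [ray(1,0) blocked at (3,5)]
  BQ@(2,0): attacks (2,1) (2,2) (2,3) (2,4) (2,5) (3,0) (4,0) (5,0) (1,0) (0,0) (3,1) (4,2) (5,3) (1,1) (0,2)
  BK@(3,5): attacks (3,4) (4,5) (2,5) (4,4) (2,4)
  BQ@(5,1): attacks (5,2) (5,3) (5,4) (5,5) (5,0) (4,1) (3,1) (2,1) (1,1) (0,1) (4,2) (3,3) (2,4) (1,5) (4,0) [ray(-1,1) blocked at (1,5)]
B attacks (0,2): yes

Answer: yes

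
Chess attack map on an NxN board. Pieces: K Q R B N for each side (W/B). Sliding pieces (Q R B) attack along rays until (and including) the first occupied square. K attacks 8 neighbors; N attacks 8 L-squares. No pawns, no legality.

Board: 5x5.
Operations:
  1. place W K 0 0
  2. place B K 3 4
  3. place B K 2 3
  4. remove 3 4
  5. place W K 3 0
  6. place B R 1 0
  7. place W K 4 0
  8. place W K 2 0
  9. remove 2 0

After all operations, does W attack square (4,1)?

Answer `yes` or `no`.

Answer: yes

Derivation:
Op 1: place WK@(0,0)
Op 2: place BK@(3,4)
Op 3: place BK@(2,3)
Op 4: remove (3,4)
Op 5: place WK@(3,0)
Op 6: place BR@(1,0)
Op 7: place WK@(4,0)
Op 8: place WK@(2,0)
Op 9: remove (2,0)
Per-piece attacks for W:
  WK@(0,0): attacks (0,1) (1,0) (1,1)
  WK@(3,0): attacks (3,1) (4,0) (2,0) (4,1) (2,1)
  WK@(4,0): attacks (4,1) (3,0) (3,1)
W attacks (4,1): yes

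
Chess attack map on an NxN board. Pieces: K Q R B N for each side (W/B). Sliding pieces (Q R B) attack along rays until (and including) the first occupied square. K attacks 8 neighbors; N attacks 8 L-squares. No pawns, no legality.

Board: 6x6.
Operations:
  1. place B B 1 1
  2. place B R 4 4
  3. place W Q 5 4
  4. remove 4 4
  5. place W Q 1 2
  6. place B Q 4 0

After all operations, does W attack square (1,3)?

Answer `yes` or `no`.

Answer: yes

Derivation:
Op 1: place BB@(1,1)
Op 2: place BR@(4,4)
Op 3: place WQ@(5,4)
Op 4: remove (4,4)
Op 5: place WQ@(1,2)
Op 6: place BQ@(4,0)
Per-piece attacks for W:
  WQ@(1,2): attacks (1,3) (1,4) (1,5) (1,1) (2,2) (3,2) (4,2) (5,2) (0,2) (2,3) (3,4) (4,5) (2,1) (3,0) (0,3) (0,1) [ray(0,-1) blocked at (1,1)]
  WQ@(5,4): attacks (5,5) (5,3) (5,2) (5,1) (5,0) (4,4) (3,4) (2,4) (1,4) (0,4) (4,5) (4,3) (3,2) (2,1) (1,0)
W attacks (1,3): yes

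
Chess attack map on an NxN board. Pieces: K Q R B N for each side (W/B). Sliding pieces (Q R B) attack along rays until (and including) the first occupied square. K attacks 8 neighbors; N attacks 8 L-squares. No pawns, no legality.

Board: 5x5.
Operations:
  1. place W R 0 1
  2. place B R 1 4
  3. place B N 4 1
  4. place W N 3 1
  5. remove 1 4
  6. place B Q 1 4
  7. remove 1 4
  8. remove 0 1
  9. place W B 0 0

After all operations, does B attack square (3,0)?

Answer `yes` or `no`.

Op 1: place WR@(0,1)
Op 2: place BR@(1,4)
Op 3: place BN@(4,1)
Op 4: place WN@(3,1)
Op 5: remove (1,4)
Op 6: place BQ@(1,4)
Op 7: remove (1,4)
Op 8: remove (0,1)
Op 9: place WB@(0,0)
Per-piece attacks for B:
  BN@(4,1): attacks (3,3) (2,2) (2,0)
B attacks (3,0): no

Answer: no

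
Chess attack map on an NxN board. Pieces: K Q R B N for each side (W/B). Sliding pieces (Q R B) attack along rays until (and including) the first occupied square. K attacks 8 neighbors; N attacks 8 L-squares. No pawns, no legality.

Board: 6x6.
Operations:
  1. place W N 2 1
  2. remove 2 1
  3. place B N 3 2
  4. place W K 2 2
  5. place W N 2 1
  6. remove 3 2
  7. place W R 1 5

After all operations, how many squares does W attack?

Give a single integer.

Op 1: place WN@(2,1)
Op 2: remove (2,1)
Op 3: place BN@(3,2)
Op 4: place WK@(2,2)
Op 5: place WN@(2,1)
Op 6: remove (3,2)
Op 7: place WR@(1,5)
Per-piece attacks for W:
  WR@(1,5): attacks (1,4) (1,3) (1,2) (1,1) (1,0) (2,5) (3,5) (4,5) (5,5) (0,5)
  WN@(2,1): attacks (3,3) (4,2) (1,3) (0,2) (4,0) (0,0)
  WK@(2,2): attacks (2,3) (2,1) (3,2) (1,2) (3,3) (3,1) (1,3) (1,1)
Union (19 distinct): (0,0) (0,2) (0,5) (1,0) (1,1) (1,2) (1,3) (1,4) (2,1) (2,3) (2,5) (3,1) (3,2) (3,3) (3,5) (4,0) (4,2) (4,5) (5,5)

Answer: 19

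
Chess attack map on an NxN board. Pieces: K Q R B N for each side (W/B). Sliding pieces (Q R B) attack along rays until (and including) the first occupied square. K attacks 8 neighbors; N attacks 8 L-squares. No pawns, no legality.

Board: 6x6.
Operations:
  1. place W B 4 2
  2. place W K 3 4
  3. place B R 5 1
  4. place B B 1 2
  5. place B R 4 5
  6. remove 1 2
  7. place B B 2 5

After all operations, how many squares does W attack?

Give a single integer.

Answer: 13

Derivation:
Op 1: place WB@(4,2)
Op 2: place WK@(3,4)
Op 3: place BR@(5,1)
Op 4: place BB@(1,2)
Op 5: place BR@(4,5)
Op 6: remove (1,2)
Op 7: place BB@(2,5)
Per-piece attacks for W:
  WK@(3,4): attacks (3,5) (3,3) (4,4) (2,4) (4,5) (4,3) (2,5) (2,3)
  WB@(4,2): attacks (5,3) (5,1) (3,3) (2,4) (1,5) (3,1) (2,0) [ray(1,-1) blocked at (5,1)]
Union (13 distinct): (1,5) (2,0) (2,3) (2,4) (2,5) (3,1) (3,3) (3,5) (4,3) (4,4) (4,5) (5,1) (5,3)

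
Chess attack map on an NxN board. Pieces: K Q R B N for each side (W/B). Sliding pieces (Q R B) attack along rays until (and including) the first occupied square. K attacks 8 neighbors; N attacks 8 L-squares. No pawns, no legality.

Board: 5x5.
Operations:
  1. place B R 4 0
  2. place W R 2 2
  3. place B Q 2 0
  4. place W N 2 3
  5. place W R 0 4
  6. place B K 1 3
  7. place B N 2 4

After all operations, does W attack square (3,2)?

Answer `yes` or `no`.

Answer: yes

Derivation:
Op 1: place BR@(4,0)
Op 2: place WR@(2,2)
Op 3: place BQ@(2,0)
Op 4: place WN@(2,3)
Op 5: place WR@(0,4)
Op 6: place BK@(1,3)
Op 7: place BN@(2,4)
Per-piece attacks for W:
  WR@(0,4): attacks (0,3) (0,2) (0,1) (0,0) (1,4) (2,4) [ray(1,0) blocked at (2,4)]
  WR@(2,2): attacks (2,3) (2,1) (2,0) (3,2) (4,2) (1,2) (0,2) [ray(0,1) blocked at (2,3); ray(0,-1) blocked at (2,0)]
  WN@(2,3): attacks (4,4) (0,4) (3,1) (4,2) (1,1) (0,2)
W attacks (3,2): yes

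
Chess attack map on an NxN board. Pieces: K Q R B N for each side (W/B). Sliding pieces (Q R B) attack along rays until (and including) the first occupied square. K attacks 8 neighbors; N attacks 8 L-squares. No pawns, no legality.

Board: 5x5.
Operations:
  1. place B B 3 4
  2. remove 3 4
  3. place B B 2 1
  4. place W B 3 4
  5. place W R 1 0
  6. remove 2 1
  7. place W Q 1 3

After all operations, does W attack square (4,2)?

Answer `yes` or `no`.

Answer: no

Derivation:
Op 1: place BB@(3,4)
Op 2: remove (3,4)
Op 3: place BB@(2,1)
Op 4: place WB@(3,4)
Op 5: place WR@(1,0)
Op 6: remove (2,1)
Op 7: place WQ@(1,3)
Per-piece attacks for W:
  WR@(1,0): attacks (1,1) (1,2) (1,3) (2,0) (3,0) (4,0) (0,0) [ray(0,1) blocked at (1,3)]
  WQ@(1,3): attacks (1,4) (1,2) (1,1) (1,0) (2,3) (3,3) (4,3) (0,3) (2,4) (2,2) (3,1) (4,0) (0,4) (0,2) [ray(0,-1) blocked at (1,0)]
  WB@(3,4): attacks (4,3) (2,3) (1,2) (0,1)
W attacks (4,2): no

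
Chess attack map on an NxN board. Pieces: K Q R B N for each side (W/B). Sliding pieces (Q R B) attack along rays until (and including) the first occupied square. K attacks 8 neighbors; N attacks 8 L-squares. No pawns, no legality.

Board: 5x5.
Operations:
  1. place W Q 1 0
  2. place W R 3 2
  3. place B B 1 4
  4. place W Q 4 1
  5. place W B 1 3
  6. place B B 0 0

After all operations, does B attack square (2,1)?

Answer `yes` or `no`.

Op 1: place WQ@(1,0)
Op 2: place WR@(3,2)
Op 3: place BB@(1,4)
Op 4: place WQ@(4,1)
Op 5: place WB@(1,3)
Op 6: place BB@(0,0)
Per-piece attacks for B:
  BB@(0,0): attacks (1,1) (2,2) (3,3) (4,4)
  BB@(1,4): attacks (2,3) (3,2) (0,3) [ray(1,-1) blocked at (3,2)]
B attacks (2,1): no

Answer: no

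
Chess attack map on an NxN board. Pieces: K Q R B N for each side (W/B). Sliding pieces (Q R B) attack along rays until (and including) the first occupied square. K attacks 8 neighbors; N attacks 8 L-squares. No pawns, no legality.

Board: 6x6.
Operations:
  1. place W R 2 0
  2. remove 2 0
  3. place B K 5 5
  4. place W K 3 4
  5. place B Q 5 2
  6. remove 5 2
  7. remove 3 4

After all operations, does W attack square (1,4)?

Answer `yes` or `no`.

Answer: no

Derivation:
Op 1: place WR@(2,0)
Op 2: remove (2,0)
Op 3: place BK@(5,5)
Op 4: place WK@(3,4)
Op 5: place BQ@(5,2)
Op 6: remove (5,2)
Op 7: remove (3,4)
Per-piece attacks for W:
W attacks (1,4): no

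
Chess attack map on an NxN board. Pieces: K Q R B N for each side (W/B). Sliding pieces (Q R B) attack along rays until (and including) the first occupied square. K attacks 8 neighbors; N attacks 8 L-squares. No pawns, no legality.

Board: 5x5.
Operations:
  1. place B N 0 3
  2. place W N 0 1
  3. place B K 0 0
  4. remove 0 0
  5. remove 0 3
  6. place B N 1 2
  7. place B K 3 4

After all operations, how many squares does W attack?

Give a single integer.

Op 1: place BN@(0,3)
Op 2: place WN@(0,1)
Op 3: place BK@(0,0)
Op 4: remove (0,0)
Op 5: remove (0,3)
Op 6: place BN@(1,2)
Op 7: place BK@(3,4)
Per-piece attacks for W:
  WN@(0,1): attacks (1,3) (2,2) (2,0)
Union (3 distinct): (1,3) (2,0) (2,2)

Answer: 3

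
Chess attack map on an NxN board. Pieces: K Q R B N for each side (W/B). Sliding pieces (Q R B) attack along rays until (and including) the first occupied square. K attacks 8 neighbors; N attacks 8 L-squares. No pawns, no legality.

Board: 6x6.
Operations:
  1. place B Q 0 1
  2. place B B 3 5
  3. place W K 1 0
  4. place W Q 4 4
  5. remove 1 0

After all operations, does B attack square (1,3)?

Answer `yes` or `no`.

Op 1: place BQ@(0,1)
Op 2: place BB@(3,5)
Op 3: place WK@(1,0)
Op 4: place WQ@(4,4)
Op 5: remove (1,0)
Per-piece attacks for B:
  BQ@(0,1): attacks (0,2) (0,3) (0,4) (0,5) (0,0) (1,1) (2,1) (3,1) (4,1) (5,1) (1,2) (2,3) (3,4) (4,5) (1,0)
  BB@(3,5): attacks (4,4) (2,4) (1,3) (0,2) [ray(1,-1) blocked at (4,4)]
B attacks (1,3): yes

Answer: yes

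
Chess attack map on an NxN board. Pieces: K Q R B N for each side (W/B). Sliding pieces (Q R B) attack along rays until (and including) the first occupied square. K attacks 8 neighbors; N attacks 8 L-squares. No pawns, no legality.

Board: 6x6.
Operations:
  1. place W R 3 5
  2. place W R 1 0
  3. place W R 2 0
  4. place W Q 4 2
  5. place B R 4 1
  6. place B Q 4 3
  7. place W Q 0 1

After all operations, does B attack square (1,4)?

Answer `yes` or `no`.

Answer: no

Derivation:
Op 1: place WR@(3,5)
Op 2: place WR@(1,0)
Op 3: place WR@(2,0)
Op 4: place WQ@(4,2)
Op 5: place BR@(4,1)
Op 6: place BQ@(4,3)
Op 7: place WQ@(0,1)
Per-piece attacks for B:
  BR@(4,1): attacks (4,2) (4,0) (5,1) (3,1) (2,1) (1,1) (0,1) [ray(0,1) blocked at (4,2); ray(-1,0) blocked at (0,1)]
  BQ@(4,3): attacks (4,4) (4,5) (4,2) (5,3) (3,3) (2,3) (1,3) (0,3) (5,4) (5,2) (3,4) (2,5) (3,2) (2,1) (1,0) [ray(0,-1) blocked at (4,2); ray(-1,-1) blocked at (1,0)]
B attacks (1,4): no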